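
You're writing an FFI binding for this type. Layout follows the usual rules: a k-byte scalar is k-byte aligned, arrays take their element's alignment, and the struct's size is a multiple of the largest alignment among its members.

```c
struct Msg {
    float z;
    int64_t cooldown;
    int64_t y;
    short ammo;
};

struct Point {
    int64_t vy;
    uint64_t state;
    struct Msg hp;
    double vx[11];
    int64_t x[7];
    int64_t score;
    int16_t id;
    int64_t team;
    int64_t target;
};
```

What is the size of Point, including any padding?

224

Msg: z at 0 (size 4, align 4) → ends 4; pad 4 to align 8 for cooldown; cooldown at 8 (size 8, align 8) → ends 16; y at 16 (size 8, align 8) → ends 24; ammo at 24 (size 2, align 2) → ends 26; tail pad 6 to reach multiple of 8; total 32 bytes, alignment 8
vy at 0 (size 8, align 8) → ends 8
state at 8 (size 8, align 8) → ends 16
hp at 16 (size 32, align 8) → ends 48
vx at 48 (size 88, align 8) → ends 136
x at 136 (size 56, align 8) → ends 192
score at 192 (size 8, align 8) → ends 200
id at 200 (size 2, align 2) → ends 202
pad 6 to align 8 for team
team at 208 (size 8, align 8) → ends 216
target at 216 (size 8, align 8) → ends 224
total 224 bytes, alignment 8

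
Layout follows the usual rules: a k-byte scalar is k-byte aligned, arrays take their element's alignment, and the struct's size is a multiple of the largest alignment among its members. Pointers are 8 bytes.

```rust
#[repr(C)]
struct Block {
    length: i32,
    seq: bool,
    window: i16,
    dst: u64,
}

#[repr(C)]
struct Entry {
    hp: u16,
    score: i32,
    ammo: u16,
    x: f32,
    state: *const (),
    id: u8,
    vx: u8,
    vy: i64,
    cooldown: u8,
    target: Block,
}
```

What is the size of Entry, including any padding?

64 bytes

Block: length at 0 (size 4, align 4) → ends 4; seq at 4 (size 1, align 1) → ends 5; pad 1 to align 2 for window; window at 6 (size 2, align 2) → ends 8; dst at 8 (size 8, align 8) → ends 16; total 16 bytes, alignment 8
hp at 0 (size 2, align 2) → ends 2
pad 2 to align 4 for score
score at 4 (size 4, align 4) → ends 8
ammo at 8 (size 2, align 2) → ends 10
pad 2 to align 4 for x
x at 12 (size 4, align 4) → ends 16
state at 16 (size 8, align 8) → ends 24
id at 24 (size 1, align 1) → ends 25
vx at 25 (size 1, align 1) → ends 26
pad 6 to align 8 for vy
vy at 32 (size 8, align 8) → ends 40
cooldown at 40 (size 1, align 1) → ends 41
pad 7 to align 8 for target
target at 48 (size 16, align 8) → ends 64
total 64 bytes, alignment 8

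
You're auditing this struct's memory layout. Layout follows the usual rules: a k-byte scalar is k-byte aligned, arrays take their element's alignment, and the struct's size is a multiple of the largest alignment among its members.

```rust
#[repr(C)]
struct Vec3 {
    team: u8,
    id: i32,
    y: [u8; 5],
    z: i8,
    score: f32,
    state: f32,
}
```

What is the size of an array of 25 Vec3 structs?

0..1  team  (1B, 1-aligned)
1..4  -- padding (3B)
4..8  id  (4B, 4-aligned)
8..13  y  (5B, 1-aligned)
13..14  z  (1B, 1-aligned)
14..16  -- padding (2B)
16..20  score  (4B, 4-aligned)
20..24  state  (4B, 4-aligned)
sizeof = 24, alignof = 4
array of 25: 25 × 24 = 600

600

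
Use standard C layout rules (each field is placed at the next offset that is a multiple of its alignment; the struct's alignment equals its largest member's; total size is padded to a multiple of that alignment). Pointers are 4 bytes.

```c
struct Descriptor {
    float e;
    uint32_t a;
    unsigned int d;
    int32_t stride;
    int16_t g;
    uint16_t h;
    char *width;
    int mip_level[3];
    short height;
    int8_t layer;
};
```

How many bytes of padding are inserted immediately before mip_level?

@0: e [4B, align 4] → 4
@4: a [4B, align 4] → 8
@8: d [4B, align 4] → 12
@12: stride [4B, align 4] → 16
@16: g [2B, align 2] → 18
@18: h [2B, align 2] → 20
@20: width [4B, align 4] → 24
@24: mip_level [12B, align 4] → 36

0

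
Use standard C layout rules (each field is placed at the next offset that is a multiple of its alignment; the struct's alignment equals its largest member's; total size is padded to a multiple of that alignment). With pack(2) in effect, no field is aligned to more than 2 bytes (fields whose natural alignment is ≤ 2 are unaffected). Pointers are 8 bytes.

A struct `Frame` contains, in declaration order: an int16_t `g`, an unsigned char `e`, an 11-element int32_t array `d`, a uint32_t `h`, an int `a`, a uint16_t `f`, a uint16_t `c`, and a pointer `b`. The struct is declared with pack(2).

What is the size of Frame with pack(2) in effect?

@0: g [2B, align 2] → 2
@2: e [1B, align 1] → 3
+1 pad (align 2)
@4: d [44B, align 2] → 48
@48: h [4B, align 2] → 52
@52: a [4B, align 2] → 56
@56: f [2B, align 2] → 58
@58: c [2B, align 2] → 60
@60: b [8B, align 2] → 68
size 68, align 2

68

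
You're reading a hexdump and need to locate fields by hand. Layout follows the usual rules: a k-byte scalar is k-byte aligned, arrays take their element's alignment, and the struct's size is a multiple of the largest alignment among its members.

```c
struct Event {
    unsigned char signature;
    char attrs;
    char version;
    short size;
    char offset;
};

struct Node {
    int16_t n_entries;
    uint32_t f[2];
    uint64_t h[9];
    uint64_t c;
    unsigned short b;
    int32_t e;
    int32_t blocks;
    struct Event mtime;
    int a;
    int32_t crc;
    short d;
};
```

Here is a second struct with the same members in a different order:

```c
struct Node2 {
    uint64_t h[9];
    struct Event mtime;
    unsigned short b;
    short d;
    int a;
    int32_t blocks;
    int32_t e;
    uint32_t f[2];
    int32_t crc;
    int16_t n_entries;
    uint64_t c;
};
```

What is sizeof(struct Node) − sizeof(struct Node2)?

Event: signature at 0 (size 1, align 1) → ends 1; attrs at 1 (size 1, align 1) → ends 2; version at 2 (size 1, align 1) → ends 3; pad 1 to align 2 for size; size at 4 (size 2, align 2) → ends 6; offset at 6 (size 1, align 1) → ends 7; tail pad 1 to reach multiple of 2; total 8 bytes, alignment 2
n_entries at 0 (size 2, align 2) → ends 2
pad 2 to align 4 for f
f at 4 (size 8, align 4) → ends 12
pad 4 to align 8 for h
h at 16 (size 72, align 8) → ends 88
c at 88 (size 8, align 8) → ends 96
b at 96 (size 2, align 2) → ends 98
pad 2 to align 4 for e
e at 100 (size 4, align 4) → ends 104
blocks at 104 (size 4, align 4) → ends 108
mtime at 108 (size 8, align 2) → ends 116
a at 116 (size 4, align 4) → ends 120
crc at 120 (size 4, align 4) → ends 124
d at 124 (size 2, align 2) → ends 126
tail pad 2 to reach multiple of 8
total 128 bytes, alignment 8
— Node2 —
h at 0 (size 72, align 8) → ends 72
mtime at 72 (size 8, align 2) → ends 80
b at 80 (size 2, align 2) → ends 82
d at 82 (size 2, align 2) → ends 84
a at 84 (size 4, align 4) → ends 88
blocks at 88 (size 4, align 4) → ends 92
e at 92 (size 4, align 4) → ends 96
f at 96 (size 8, align 4) → ends 104
crc at 104 (size 4, align 4) → ends 108
n_entries at 108 (size 2, align 2) → ends 110
pad 2 to align 8 for c
c at 112 (size 8, align 8) → ends 120
total 120 bytes, alignment 8
128 − 120 = 8

8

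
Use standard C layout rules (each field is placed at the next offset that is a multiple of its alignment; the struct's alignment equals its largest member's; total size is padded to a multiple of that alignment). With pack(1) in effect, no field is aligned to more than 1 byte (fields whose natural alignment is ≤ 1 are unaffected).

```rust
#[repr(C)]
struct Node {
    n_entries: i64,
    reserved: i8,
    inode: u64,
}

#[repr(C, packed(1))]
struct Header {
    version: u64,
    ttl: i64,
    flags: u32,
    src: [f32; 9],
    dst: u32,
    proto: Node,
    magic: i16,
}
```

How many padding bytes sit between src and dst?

Node: @0: n_entries [8B, align 8] → 8; @8: reserved [1B, align 1] → 9; +7 pad (align 8); @16: inode [8B, align 8] → 24; size 24, align 8
@0: version [8B, align 1] → 8
@8: ttl [8B, align 1] → 16
@16: flags [4B, align 1] → 20
@20: src [36B, align 1] → 56
@56: dst [4B, align 1] → 60

0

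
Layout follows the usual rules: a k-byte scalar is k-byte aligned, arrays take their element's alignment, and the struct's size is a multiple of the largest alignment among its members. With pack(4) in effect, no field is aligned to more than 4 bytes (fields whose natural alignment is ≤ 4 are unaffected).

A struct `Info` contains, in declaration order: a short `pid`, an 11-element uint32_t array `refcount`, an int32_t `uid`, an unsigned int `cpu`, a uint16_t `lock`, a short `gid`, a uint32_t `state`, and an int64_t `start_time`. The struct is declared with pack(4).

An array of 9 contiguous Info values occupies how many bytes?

648

pid at 0 (size 2, align 2) → ends 2
pad 2 to align 4 for refcount
refcount at 4 (size 44, align 4) → ends 48
uid at 48 (size 4, align 4) → ends 52
cpu at 52 (size 4, align 4) → ends 56
lock at 56 (size 2, align 2) → ends 58
gid at 58 (size 2, align 2) → ends 60
state at 60 (size 4, align 4) → ends 64
start_time at 64 (size 8, align 4) → ends 72
total 72 bytes, alignment 4
array of 9: 9 × 72 = 648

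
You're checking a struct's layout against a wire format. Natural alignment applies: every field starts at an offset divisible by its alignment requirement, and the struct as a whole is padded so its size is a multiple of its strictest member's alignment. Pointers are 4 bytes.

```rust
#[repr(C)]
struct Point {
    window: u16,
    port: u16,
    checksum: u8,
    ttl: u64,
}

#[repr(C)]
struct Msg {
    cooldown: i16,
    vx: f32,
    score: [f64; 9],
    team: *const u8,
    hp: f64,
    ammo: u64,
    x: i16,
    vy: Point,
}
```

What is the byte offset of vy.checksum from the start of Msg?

116

Point: @0: window [2B, align 2] → 2; @2: port [2B, align 2] → 4; @4: checksum [1B, align 1] → 5; +3 pad (align 8); @8: ttl [8B, align 8] → 16; size 16, align 8
@0: cooldown [2B, align 2] → 2
+2 pad (align 4)
@4: vx [4B, align 4] → 8
@8: score [72B, align 8] → 80
@80: team [4B, align 4] → 84
+4 pad (align 8)
@88: hp [8B, align 8] → 96
@96: ammo [8B, align 8] → 104
@104: x [2B, align 2] → 106
+6 pad (align 8)
@112: vy [16B, align 8] → 128
within Point: checksum at 4
112 + 4 = 116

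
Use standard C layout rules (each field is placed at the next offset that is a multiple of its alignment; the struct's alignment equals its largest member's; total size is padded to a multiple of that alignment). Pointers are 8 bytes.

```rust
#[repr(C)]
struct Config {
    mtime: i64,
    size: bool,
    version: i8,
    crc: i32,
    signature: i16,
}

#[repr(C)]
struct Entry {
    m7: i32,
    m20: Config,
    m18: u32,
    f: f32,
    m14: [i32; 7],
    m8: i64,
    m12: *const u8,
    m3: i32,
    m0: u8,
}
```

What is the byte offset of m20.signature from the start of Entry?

Config: @0: mtime [8B, align 8] → 8; @8: size [1B, align 1] → 9; @9: version [1B, align 1] → 10; +2 pad (align 4); @12: crc [4B, align 4] → 16; @16: signature [2B, align 2] → 18; +6 tail pad (align 8); size 24, align 8
@0: m7 [4B, align 4] → 4
+4 pad (align 8)
@8: m20 [24B, align 8] → 32
within Config: signature at 16
8 + 16 = 24

24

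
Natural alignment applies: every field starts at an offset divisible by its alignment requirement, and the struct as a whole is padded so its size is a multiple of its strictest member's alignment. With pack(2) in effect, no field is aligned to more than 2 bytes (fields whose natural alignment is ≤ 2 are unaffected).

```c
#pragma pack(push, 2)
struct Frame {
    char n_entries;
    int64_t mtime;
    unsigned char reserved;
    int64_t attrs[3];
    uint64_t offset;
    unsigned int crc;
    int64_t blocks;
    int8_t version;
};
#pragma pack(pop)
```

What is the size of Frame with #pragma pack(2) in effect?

0..1  n_entries  (1B, 1-aligned)
1..2  -- padding (1B)
2..10  mtime  (8B, 2-aligned)
10..11  reserved  (1B, 1-aligned)
11..12  -- padding (1B)
12..36  attrs  (24B, 2-aligned)
36..44  offset  (8B, 2-aligned)
44..48  crc  (4B, 2-aligned)
48..56  blocks  (8B, 2-aligned)
56..57  version  (1B, 1-aligned)
57..58  -- tail padding (1B)
sizeof = 58, alignof = 2

58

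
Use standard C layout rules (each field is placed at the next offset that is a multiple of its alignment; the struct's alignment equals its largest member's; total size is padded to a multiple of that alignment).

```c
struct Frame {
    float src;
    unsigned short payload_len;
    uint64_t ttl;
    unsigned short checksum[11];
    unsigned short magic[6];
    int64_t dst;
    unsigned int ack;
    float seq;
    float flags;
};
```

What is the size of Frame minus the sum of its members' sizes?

@0: src [4B, align 4] → 4
@4: payload_len [2B, align 2] → 6
+2 pad (align 8)
@8: ttl [8B, align 8] → 16
@16: checksum [22B, align 2] → 38
@38: magic [12B, align 2] → 50
+6 pad (align 8)
@56: dst [8B, align 8] → 64
@64: ack [4B, align 4] → 68
@68: seq [4B, align 4] → 72
@72: flags [4B, align 4] → 76
+4 tail pad (align 8)
size 80, align 8
data bytes 68, size 80 → padding 12

12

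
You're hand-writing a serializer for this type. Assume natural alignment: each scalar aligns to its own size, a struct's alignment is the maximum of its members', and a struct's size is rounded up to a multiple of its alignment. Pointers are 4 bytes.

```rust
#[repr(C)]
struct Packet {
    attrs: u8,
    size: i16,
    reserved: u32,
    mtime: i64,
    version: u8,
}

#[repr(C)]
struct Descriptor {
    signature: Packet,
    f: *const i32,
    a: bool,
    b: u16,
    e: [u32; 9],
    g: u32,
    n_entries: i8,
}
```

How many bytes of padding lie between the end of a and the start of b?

Packet: 0..1  attrs  (1B, 1-aligned); 1..2  -- padding (1B); 2..4  size  (2B, 2-aligned); 4..8  reserved  (4B, 4-aligned); 8..16  mtime  (8B, 8-aligned); 16..17  version  (1B, 1-aligned); 17..24  -- tail padding (7B); sizeof = 24, alignof = 8
0..24  signature  (24B, 8-aligned)
24..28  f  (4B, 4-aligned)
28..29  a  (1B, 1-aligned)
29..30  -- padding (1B)
30..32  b  (2B, 2-aligned)

1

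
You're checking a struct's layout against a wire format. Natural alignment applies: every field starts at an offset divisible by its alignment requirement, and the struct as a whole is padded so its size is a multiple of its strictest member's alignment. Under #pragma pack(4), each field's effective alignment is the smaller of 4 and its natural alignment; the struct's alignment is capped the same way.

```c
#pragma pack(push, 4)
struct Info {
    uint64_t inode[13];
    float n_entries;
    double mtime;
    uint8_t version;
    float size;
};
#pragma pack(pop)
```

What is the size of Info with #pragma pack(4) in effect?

124

inode at 0 (size 104, align 4) → ends 104
n_entries at 104 (size 4, align 4) → ends 108
mtime at 108 (size 8, align 4) → ends 116
version at 116 (size 1, align 1) → ends 117
pad 3 to align 4 for size
size at 120 (size 4, align 4) → ends 124
total 124 bytes, alignment 4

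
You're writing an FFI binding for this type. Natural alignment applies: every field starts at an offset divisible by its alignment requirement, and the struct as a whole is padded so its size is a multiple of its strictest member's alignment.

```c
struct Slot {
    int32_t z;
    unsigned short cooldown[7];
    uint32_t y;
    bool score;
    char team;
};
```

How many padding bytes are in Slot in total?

@0: z [4B, align 4] → 4
@4: cooldown [14B, align 2] → 18
+2 pad (align 4)
@20: y [4B, align 4] → 24
@24: score [1B, align 1] → 25
@25: team [1B, align 1] → 26
+2 tail pad (align 4)
size 28, align 4
data bytes 24, size 28 → padding 4

4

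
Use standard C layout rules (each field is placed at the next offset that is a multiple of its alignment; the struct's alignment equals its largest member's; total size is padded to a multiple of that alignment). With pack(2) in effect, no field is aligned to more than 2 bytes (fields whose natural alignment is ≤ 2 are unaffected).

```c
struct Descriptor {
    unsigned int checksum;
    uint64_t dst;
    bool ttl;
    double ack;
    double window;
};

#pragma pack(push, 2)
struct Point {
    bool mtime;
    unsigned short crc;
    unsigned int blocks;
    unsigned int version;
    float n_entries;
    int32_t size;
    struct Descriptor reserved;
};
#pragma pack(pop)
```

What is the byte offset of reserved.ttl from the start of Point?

Descriptor: @0: checksum [4B, align 4] → 4; +4 pad (align 8); @8: dst [8B, align 8] → 16; @16: ttl [1B, align 1] → 17; +7 pad (align 8); @24: ack [8B, align 8] → 32; @32: window [8B, align 8] → 40; size 40, align 8
@0: mtime [1B, align 1] → 1
+1 pad (align 2)
@2: crc [2B, align 2] → 4
@4: blocks [4B, align 2] → 8
@8: version [4B, align 2] → 12
@12: n_entries [4B, align 2] → 16
@16: size [4B, align 2] → 20
@20: reserved [40B, align 2] → 60
within Descriptor: ttl at 16
20 + 16 = 36

36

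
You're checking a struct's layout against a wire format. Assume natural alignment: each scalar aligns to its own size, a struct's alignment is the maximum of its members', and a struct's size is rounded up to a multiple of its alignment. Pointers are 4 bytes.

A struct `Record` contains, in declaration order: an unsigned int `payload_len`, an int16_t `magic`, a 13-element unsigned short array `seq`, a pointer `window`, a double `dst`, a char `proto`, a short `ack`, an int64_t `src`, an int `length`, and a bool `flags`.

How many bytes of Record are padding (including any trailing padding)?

payload_len at 0 (size 4, align 4) → ends 4
magic at 4 (size 2, align 2) → ends 6
seq at 6 (size 26, align 2) → ends 32
window at 32 (size 4, align 4) → ends 36
pad 4 to align 8 for dst
dst at 40 (size 8, align 8) → ends 48
proto at 48 (size 1, align 1) → ends 49
pad 1 to align 2 for ack
ack at 50 (size 2, align 2) → ends 52
pad 4 to align 8 for src
src at 56 (size 8, align 8) → ends 64
length at 64 (size 4, align 4) → ends 68
flags at 68 (size 1, align 1) → ends 69
tail pad 3 to reach multiple of 8
total 72 bytes, alignment 8
data bytes 60, size 72 → padding 12

12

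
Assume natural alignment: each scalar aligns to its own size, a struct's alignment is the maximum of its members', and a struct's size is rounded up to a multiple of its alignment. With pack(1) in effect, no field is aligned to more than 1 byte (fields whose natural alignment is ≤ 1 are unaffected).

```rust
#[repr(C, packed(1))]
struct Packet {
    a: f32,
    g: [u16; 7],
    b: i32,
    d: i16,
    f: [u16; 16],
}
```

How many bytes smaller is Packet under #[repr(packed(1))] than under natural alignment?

4

natural layout:
  @0: a [4B, align 4] → 4
  @4: g [14B, align 2] → 18
  +2 pad (align 4)
  @20: b [4B, align 4] → 24
  @24: d [2B, align 2] → 26
  @26: f [32B, align 2] → 58
  +2 tail pad (align 4)
  size 60, align 4
packed(1) layout:
  @0: a [4B, align 1] → 4
  @4: g [14B, align 1] → 18
  @18: b [4B, align 1] → 22
  @22: d [2B, align 1] → 24
  @24: f [32B, align 1] → 56
  size 56, align 1
60 − 56 = 4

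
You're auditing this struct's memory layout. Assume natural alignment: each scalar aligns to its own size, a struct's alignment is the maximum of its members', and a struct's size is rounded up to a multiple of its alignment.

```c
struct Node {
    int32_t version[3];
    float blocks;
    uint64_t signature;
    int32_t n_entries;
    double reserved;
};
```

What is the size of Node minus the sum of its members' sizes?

4

@0: version [12B, align 4] → 12
@12: blocks [4B, align 4] → 16
@16: signature [8B, align 8] → 24
@24: n_entries [4B, align 4] → 28
+4 pad (align 8)
@32: reserved [8B, align 8] → 40
size 40, align 8
data bytes 36, size 40 → padding 4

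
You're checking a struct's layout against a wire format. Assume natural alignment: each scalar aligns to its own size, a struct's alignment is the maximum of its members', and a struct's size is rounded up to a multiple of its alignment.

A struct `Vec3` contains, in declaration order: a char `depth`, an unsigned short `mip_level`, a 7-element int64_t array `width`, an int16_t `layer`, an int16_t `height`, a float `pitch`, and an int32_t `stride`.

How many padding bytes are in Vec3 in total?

9

@0: depth [1B, align 1] → 1
+1 pad (align 2)
@2: mip_level [2B, align 2] → 4
+4 pad (align 8)
@8: width [56B, align 8] → 64
@64: layer [2B, align 2] → 66
@66: height [2B, align 2] → 68
@68: pitch [4B, align 4] → 72
@72: stride [4B, align 4] → 76
+4 tail pad (align 8)
size 80, align 8
data bytes 71, size 80 → padding 9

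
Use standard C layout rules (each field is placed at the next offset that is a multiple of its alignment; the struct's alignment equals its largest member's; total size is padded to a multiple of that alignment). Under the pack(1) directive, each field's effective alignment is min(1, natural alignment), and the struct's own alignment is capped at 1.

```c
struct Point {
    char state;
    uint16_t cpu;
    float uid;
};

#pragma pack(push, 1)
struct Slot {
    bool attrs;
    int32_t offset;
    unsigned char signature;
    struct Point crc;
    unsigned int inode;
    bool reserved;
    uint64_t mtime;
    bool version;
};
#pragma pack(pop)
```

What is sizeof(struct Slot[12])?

Point: state at 0 (size 1, align 1) → ends 1; pad 1 to align 2 for cpu; cpu at 2 (size 2, align 2) → ends 4; uid at 4 (size 4, align 4) → ends 8; total 8 bytes, alignment 4
attrs at 0 (size 1, align 1) → ends 1
offset at 1 (size 4, align 1) → ends 5
signature at 5 (size 1, align 1) → ends 6
crc at 6 (size 8, align 1) → ends 14
inode at 14 (size 4, align 1) → ends 18
reserved at 18 (size 1, align 1) → ends 19
mtime at 19 (size 8, align 1) → ends 27
version at 27 (size 1, align 1) → ends 28
total 28 bytes, alignment 1
array of 12: 12 × 28 = 336

336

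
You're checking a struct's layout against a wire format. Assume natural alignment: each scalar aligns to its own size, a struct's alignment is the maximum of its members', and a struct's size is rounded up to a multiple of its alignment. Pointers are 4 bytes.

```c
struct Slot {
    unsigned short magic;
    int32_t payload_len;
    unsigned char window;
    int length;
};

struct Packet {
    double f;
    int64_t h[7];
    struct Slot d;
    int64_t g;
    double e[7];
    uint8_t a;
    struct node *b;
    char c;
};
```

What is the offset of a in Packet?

Slot: 0..2  magic  (2B, 2-aligned); 2..4  -- padding (2B); 4..8  payload_len  (4B, 4-aligned); 8..9  window  (1B, 1-aligned); 9..12  -- padding (3B); 12..16  length  (4B, 4-aligned); sizeof = 16, alignof = 4
0..8  f  (8B, 8-aligned)
8..64  h  (56B, 8-aligned)
64..80  d  (16B, 4-aligned)
80..88  g  (8B, 8-aligned)
88..144  e  (56B, 8-aligned)
144..145  a  (1B, 1-aligned)

144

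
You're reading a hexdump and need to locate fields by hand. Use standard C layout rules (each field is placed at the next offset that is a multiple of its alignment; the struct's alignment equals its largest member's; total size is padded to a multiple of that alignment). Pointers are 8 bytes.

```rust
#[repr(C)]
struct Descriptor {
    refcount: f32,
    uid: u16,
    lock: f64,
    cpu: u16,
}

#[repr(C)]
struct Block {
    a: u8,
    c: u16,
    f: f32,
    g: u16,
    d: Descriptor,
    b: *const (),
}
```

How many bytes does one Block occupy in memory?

Descriptor: @0: refcount [4B, align 4] → 4; @4: uid [2B, align 2] → 6; +2 pad (align 8); @8: lock [8B, align 8] → 16; @16: cpu [2B, align 2] → 18; +6 tail pad (align 8); size 24, align 8
@0: a [1B, align 1] → 1
+1 pad (align 2)
@2: c [2B, align 2] → 4
@4: f [4B, align 4] → 8
@8: g [2B, align 2] → 10
+6 pad (align 8)
@16: d [24B, align 8] → 40
@40: b [8B, align 8] → 48
size 48, align 8

48 bytes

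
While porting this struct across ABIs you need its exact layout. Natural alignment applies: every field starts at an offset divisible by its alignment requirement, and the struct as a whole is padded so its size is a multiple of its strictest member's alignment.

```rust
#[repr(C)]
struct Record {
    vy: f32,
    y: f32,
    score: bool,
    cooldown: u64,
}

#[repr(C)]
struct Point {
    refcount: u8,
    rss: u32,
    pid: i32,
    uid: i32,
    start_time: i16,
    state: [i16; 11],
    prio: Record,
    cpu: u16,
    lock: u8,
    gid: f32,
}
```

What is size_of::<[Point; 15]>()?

Record: @0: vy [4B, align 4] → 4; @4: y [4B, align 4] → 8; @8: score [1B, align 1] → 9; +7 pad (align 8); @16: cooldown [8B, align 8] → 24; size 24, align 8
@0: refcount [1B, align 1] → 1
+3 pad (align 4)
@4: rss [4B, align 4] → 8
@8: pid [4B, align 4] → 12
@12: uid [4B, align 4] → 16
@16: start_time [2B, align 2] → 18
@18: state [22B, align 2] → 40
@40: prio [24B, align 8] → 64
@64: cpu [2B, align 2] → 66
@66: lock [1B, align 1] → 67
+1 pad (align 4)
@68: gid [4B, align 4] → 72
size 72, align 8
array of 15: 15 × 72 = 1080

1080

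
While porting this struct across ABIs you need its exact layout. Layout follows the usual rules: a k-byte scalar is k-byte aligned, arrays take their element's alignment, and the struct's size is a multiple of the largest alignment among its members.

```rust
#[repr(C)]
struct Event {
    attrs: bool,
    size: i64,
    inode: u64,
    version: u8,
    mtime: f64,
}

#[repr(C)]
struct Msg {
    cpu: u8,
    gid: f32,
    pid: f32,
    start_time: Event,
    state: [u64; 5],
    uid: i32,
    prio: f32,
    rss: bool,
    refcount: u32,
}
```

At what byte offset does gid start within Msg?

Event: @0: attrs [1B, align 1] → 1; +7 pad (align 8); @8: size [8B, align 8] → 16; @16: inode [8B, align 8] → 24; @24: version [1B, align 1] → 25; +7 pad (align 8); @32: mtime [8B, align 8] → 40; size 40, align 8
@0: cpu [1B, align 1] → 1
+3 pad (align 4)
@4: gid [4B, align 4] → 8

4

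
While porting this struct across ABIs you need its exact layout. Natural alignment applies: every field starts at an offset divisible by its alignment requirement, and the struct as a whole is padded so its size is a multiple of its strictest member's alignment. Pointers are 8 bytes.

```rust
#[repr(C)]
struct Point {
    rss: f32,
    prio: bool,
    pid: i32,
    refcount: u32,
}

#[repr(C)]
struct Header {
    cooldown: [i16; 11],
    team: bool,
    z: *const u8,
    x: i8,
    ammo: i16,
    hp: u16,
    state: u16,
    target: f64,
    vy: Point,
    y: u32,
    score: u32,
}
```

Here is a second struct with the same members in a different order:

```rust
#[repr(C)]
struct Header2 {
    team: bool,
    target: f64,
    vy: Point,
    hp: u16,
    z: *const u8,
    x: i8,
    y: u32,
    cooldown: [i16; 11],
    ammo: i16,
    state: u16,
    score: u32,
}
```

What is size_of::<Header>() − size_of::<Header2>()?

Point: 0..4  rss  (4B, 4-aligned); 4..5  prio  (1B, 1-aligned); 5..8  -- padding (3B); 8..12  pid  (4B, 4-aligned); 12..16  refcount  (4B, 4-aligned); sizeof = 16, alignof = 4
0..22  cooldown  (22B, 2-aligned)
22..23  team  (1B, 1-aligned)
23..24  -- padding (1B)
24..32  z  (8B, 8-aligned)
32..33  x  (1B, 1-aligned)
33..34  -- padding (1B)
34..36  ammo  (2B, 2-aligned)
36..38  hp  (2B, 2-aligned)
38..40  state  (2B, 2-aligned)
40..48  target  (8B, 8-aligned)
48..64  vy  (16B, 4-aligned)
64..68  y  (4B, 4-aligned)
68..72  score  (4B, 4-aligned)
sizeof = 72, alignof = 8
— Header2 —
0..1  team  (1B, 1-aligned)
1..8  -- padding (7B)
8..16  target  (8B, 8-aligned)
16..32  vy  (16B, 4-aligned)
32..34  hp  (2B, 2-aligned)
34..40  -- padding (6B)
40..48  z  (8B, 8-aligned)
48..49  x  (1B, 1-aligned)
49..52  -- padding (3B)
52..56  y  (4B, 4-aligned)
56..78  cooldown  (22B, 2-aligned)
78..80  ammo  (2B, 2-aligned)
80..82  state  (2B, 2-aligned)
82..84  -- padding (2B)
84..88  score  (4B, 4-aligned)
sizeof = 88, alignof = 8
72 − 88 = -16

-16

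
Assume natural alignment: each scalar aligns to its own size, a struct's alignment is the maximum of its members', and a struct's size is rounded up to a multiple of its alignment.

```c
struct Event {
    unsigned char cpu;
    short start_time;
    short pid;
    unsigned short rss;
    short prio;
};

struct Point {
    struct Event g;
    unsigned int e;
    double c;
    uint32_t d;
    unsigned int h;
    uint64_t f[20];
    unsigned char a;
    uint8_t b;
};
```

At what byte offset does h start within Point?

Event: cpu at 0 (size 1, align 1) → ends 1; pad 1 to align 2 for start_time; start_time at 2 (size 2, align 2) → ends 4; pid at 4 (size 2, align 2) → ends 6; rss at 6 (size 2, align 2) → ends 8; prio at 8 (size 2, align 2) → ends 10; total 10 bytes, alignment 2
g at 0 (size 10, align 2) → ends 10
pad 2 to align 4 for e
e at 12 (size 4, align 4) → ends 16
c at 16 (size 8, align 8) → ends 24
d at 24 (size 4, align 4) → ends 28
h at 28 (size 4, align 4) → ends 32

28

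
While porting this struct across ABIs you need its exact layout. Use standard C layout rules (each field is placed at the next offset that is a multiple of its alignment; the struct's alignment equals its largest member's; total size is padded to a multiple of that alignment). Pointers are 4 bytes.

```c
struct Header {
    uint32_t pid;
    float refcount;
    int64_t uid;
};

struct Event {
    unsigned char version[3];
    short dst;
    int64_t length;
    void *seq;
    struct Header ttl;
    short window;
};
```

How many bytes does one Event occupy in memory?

48 bytes

Header: 0..4  pid  (4B, 4-aligned); 4..8  refcount  (4B, 4-aligned); 8..16  uid  (8B, 8-aligned); sizeof = 16, alignof = 8
0..3  version  (3B, 1-aligned)
3..4  -- padding (1B)
4..6  dst  (2B, 2-aligned)
6..8  -- padding (2B)
8..16  length  (8B, 8-aligned)
16..20  seq  (4B, 4-aligned)
20..24  -- padding (4B)
24..40  ttl  (16B, 8-aligned)
40..42  window  (2B, 2-aligned)
42..48  -- tail padding (6B)
sizeof = 48, alignof = 8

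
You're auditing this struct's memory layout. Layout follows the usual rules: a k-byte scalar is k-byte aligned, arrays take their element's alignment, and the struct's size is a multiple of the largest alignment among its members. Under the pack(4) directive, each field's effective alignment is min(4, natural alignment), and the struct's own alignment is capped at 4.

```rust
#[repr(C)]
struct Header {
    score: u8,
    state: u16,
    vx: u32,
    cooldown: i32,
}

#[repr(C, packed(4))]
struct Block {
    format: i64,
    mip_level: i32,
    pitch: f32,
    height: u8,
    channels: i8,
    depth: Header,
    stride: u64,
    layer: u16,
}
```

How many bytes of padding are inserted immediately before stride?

Header: score at 0 (size 1, align 1) → ends 1; pad 1 to align 2 for state; state at 2 (size 2, align 2) → ends 4; vx at 4 (size 4, align 4) → ends 8; cooldown at 8 (size 4, align 4) → ends 12; total 12 bytes, alignment 4
format at 0 (size 8, align 4) → ends 8
mip_level at 8 (size 4, align 4) → ends 12
pitch at 12 (size 4, align 4) → ends 16
height at 16 (size 1, align 1) → ends 17
channels at 17 (size 1, align 1) → ends 18
pad 2 to align 4 for depth
depth at 20 (size 12, align 4) → ends 32
stride at 32 (size 8, align 4) → ends 40

0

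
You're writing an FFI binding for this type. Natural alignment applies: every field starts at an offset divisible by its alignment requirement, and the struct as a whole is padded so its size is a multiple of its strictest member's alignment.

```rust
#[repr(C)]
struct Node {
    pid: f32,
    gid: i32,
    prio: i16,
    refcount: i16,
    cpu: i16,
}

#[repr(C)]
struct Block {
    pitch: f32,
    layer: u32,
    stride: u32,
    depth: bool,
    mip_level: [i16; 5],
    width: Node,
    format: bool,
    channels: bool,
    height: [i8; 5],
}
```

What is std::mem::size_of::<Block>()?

Node: 0..4  pid  (4B, 4-aligned); 4..8  gid  (4B, 4-aligned); 8..10  prio  (2B, 2-aligned); 10..12  refcount  (2B, 2-aligned); 12..14  cpu  (2B, 2-aligned); 14..16  -- tail padding (2B); sizeof = 16, alignof = 4
0..4  pitch  (4B, 4-aligned)
4..8  layer  (4B, 4-aligned)
8..12  stride  (4B, 4-aligned)
12..13  depth  (1B, 1-aligned)
13..14  -- padding (1B)
14..24  mip_level  (10B, 2-aligned)
24..40  width  (16B, 4-aligned)
40..41  format  (1B, 1-aligned)
41..42  channels  (1B, 1-aligned)
42..47  height  (5B, 1-aligned)
47..48  -- tail padding (1B)
sizeof = 48, alignof = 4

48 bytes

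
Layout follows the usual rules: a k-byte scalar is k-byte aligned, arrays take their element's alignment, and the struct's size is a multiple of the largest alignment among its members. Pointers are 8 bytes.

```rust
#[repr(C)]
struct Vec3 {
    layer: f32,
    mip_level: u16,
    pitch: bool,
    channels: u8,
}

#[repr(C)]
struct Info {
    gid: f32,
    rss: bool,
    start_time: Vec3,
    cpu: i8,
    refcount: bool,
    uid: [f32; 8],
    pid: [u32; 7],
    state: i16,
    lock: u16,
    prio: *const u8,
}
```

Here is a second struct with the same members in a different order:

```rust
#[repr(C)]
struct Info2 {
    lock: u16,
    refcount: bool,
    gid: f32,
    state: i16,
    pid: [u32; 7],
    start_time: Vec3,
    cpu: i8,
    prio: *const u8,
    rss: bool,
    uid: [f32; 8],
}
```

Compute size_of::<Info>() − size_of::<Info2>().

Vec3: @0: layer [4B, align 4] → 4; @4: mip_level [2B, align 2] → 6; @6: pitch [1B, align 1] → 7; @7: channels [1B, align 1] → 8; size 8, align 4
@0: gid [4B, align 4] → 4
@4: rss [1B, align 1] → 5
+3 pad (align 4)
@8: start_time [8B, align 4] → 16
@16: cpu [1B, align 1] → 17
@17: refcount [1B, align 1] → 18
+2 pad (align 4)
@20: uid [32B, align 4] → 52
@52: pid [28B, align 4] → 80
@80: state [2B, align 2] → 82
@82: lock [2B, align 2] → 84
+4 pad (align 8)
@88: prio [8B, align 8] → 96
size 96, align 8
— Info2 —
@0: lock [2B, align 2] → 2
@2: refcount [1B, align 1] → 3
+1 pad (align 4)
@4: gid [4B, align 4] → 8
@8: state [2B, align 2] → 10
+2 pad (align 4)
@12: pid [28B, align 4] → 40
@40: start_time [8B, align 4] → 48
@48: cpu [1B, align 1] → 49
+7 pad (align 8)
@56: prio [8B, align 8] → 64
@64: rss [1B, align 1] → 65
+3 pad (align 4)
@68: uid [32B, align 4] → 100
+4 tail pad (align 8)
size 104, align 8
96 − 104 = -8

-8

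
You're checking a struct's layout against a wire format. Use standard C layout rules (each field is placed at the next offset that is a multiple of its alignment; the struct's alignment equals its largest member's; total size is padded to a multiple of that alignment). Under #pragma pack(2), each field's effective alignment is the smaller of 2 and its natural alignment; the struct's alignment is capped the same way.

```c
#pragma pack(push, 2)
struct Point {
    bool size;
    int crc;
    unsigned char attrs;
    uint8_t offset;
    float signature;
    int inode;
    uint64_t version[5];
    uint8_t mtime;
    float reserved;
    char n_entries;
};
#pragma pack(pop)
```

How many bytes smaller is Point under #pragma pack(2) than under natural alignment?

natural layout:
  0..1  size  (1B, 1-aligned)
  1..4  -- padding (3B)
  4..8  crc  (4B, 4-aligned)
  8..9  attrs  (1B, 1-aligned)
  9..10  offset  (1B, 1-aligned)
  10..12  -- padding (2B)
  12..16  signature  (4B, 4-aligned)
  16..20  inode  (4B, 4-aligned)
  20..24  -- padding (4B)
  24..64  version  (40B, 8-aligned)
  64..65  mtime  (1B, 1-aligned)
  65..68  -- padding (3B)
  68..72  reserved  (4B, 4-aligned)
  72..73  n_entries  (1B, 1-aligned)
  73..80  -- tail padding (7B)
  sizeof = 80, alignof = 8
packed(2) layout:
  0..1  size  (1B, 1-aligned)
  1..2  -- padding (1B)
  2..6  crc  (4B, 2-aligned)
  6..7  attrs  (1B, 1-aligned)
  7..8  offset  (1B, 1-aligned)
  8..12  signature  (4B, 2-aligned)
  12..16  inode  (4B, 2-aligned)
  16..56  version  (40B, 2-aligned)
  56..57  mtime  (1B, 1-aligned)
  57..58  -- padding (1B)
  58..62  reserved  (4B, 2-aligned)
  62..63  n_entries  (1B, 1-aligned)
  63..64  -- tail padding (1B)
  sizeof = 64, alignof = 2
80 − 64 = 16

16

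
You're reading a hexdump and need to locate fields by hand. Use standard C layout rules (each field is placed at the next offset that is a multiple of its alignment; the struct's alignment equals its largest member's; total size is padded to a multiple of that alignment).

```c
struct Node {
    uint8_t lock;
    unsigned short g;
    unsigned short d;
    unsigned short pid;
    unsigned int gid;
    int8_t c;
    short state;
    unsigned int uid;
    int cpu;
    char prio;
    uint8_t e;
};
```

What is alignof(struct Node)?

4

member alignments: lock=1, g=2, d=2, pid=2, gid=4, c=1, state=2, uid=4, cpu=4, prio=1, e=1
max = 4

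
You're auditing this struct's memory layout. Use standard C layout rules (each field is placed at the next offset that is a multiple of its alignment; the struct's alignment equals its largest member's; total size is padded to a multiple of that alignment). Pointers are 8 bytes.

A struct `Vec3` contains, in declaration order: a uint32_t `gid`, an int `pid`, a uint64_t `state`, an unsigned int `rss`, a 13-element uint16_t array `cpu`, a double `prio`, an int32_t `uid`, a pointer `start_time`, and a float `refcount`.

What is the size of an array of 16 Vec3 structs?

1280

0..4  gid  (4B, 4-aligned)
4..8  pid  (4B, 4-aligned)
8..16  state  (8B, 8-aligned)
16..20  rss  (4B, 4-aligned)
20..46  cpu  (26B, 2-aligned)
46..48  -- padding (2B)
48..56  prio  (8B, 8-aligned)
56..60  uid  (4B, 4-aligned)
60..64  -- padding (4B)
64..72  start_time  (8B, 8-aligned)
72..76  refcount  (4B, 4-aligned)
76..80  -- tail padding (4B)
sizeof = 80, alignof = 8
array of 16: 16 × 80 = 1280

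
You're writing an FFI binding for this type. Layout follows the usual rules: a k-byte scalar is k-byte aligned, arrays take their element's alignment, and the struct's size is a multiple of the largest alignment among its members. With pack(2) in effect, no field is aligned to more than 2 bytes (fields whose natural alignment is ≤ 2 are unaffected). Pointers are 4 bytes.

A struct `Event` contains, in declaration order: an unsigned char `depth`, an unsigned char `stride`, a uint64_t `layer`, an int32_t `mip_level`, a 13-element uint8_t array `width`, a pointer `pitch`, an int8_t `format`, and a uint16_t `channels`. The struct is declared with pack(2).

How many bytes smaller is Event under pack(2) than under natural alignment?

natural layout:
  0..1  depth  (1B, 1-aligned)
  1..2  stride  (1B, 1-aligned)
  2..8  -- padding (6B)
  8..16  layer  (8B, 8-aligned)
  16..20  mip_level  (4B, 4-aligned)
  20..33  width  (13B, 1-aligned)
  33..36  -- padding (3B)
  36..40  pitch  (4B, 4-aligned)
  40..41  format  (1B, 1-aligned)
  41..42  -- padding (1B)
  42..44  channels  (2B, 2-aligned)
  44..48  -- tail padding (4B)
  sizeof = 48, alignof = 8
packed(2) layout:
  0..1  depth  (1B, 1-aligned)
  1..2  stride  (1B, 1-aligned)
  2..10  layer  (8B, 2-aligned)
  10..14  mip_level  (4B, 2-aligned)
  14..27  width  (13B, 1-aligned)
  27..28  -- padding (1B)
  28..32  pitch  (4B, 2-aligned)
  32..33  format  (1B, 1-aligned)
  33..34  -- padding (1B)
  34..36  channels  (2B, 2-aligned)
  sizeof = 36, alignof = 2
48 − 36 = 12

12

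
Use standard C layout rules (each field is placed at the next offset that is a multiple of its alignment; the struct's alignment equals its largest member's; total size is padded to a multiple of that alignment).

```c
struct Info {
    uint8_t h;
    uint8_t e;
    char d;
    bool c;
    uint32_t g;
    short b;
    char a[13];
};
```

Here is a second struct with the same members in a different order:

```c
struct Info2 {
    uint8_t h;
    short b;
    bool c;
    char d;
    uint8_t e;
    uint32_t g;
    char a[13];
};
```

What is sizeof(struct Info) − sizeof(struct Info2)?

-4

@0: h [1B, align 1] → 1
@1: e [1B, align 1] → 2
@2: d [1B, align 1] → 3
@3: c [1B, align 1] → 4
@4: g [4B, align 4] → 8
@8: b [2B, align 2] → 10
@10: a [13B, align 1] → 23
+1 tail pad (align 4)
size 24, align 4
— Info2 —
@0: h [1B, align 1] → 1
+1 pad (align 2)
@2: b [2B, align 2] → 4
@4: c [1B, align 1] → 5
@5: d [1B, align 1] → 6
@6: e [1B, align 1] → 7
+1 pad (align 4)
@8: g [4B, align 4] → 12
@12: a [13B, align 1] → 25
+3 tail pad (align 4)
size 28, align 4
24 − 28 = -4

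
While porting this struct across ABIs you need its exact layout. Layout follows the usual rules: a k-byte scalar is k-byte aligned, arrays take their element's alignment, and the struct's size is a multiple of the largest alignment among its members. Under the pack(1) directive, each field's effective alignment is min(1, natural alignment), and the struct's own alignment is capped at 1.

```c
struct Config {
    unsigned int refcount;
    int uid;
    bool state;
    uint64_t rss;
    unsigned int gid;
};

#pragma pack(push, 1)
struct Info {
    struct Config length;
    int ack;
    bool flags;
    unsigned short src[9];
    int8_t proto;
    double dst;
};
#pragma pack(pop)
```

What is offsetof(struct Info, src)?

Config: 0..4  refcount  (4B, 4-aligned); 4..8  uid  (4B, 4-aligned); 8..9  state  (1B, 1-aligned); 9..16  -- padding (7B); 16..24  rss  (8B, 8-aligned); 24..28  gid  (4B, 4-aligned); 28..32  -- tail padding (4B); sizeof = 32, alignof = 8
0..32  length  (32B, 1-aligned)
32..36  ack  (4B, 1-aligned)
36..37  flags  (1B, 1-aligned)
37..55  src  (18B, 1-aligned)

37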